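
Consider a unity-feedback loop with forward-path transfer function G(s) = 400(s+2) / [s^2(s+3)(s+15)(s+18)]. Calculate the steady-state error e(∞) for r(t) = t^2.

The open loop has two poles at the origin → type 2 system.
K_a = lim_{s→0} s^2·G(s) = 400·2 / (3·15·18) = 80/81.
r(t) = t^2 gives R(s) = 2/s^3.
e_ss = 2/K_a = 2/(80/81) = 2.025.

2.025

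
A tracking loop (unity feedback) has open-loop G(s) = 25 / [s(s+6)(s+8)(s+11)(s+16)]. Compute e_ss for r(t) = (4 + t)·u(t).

One free integrator in G(s): this is a type 1 system. Taking each input component in turn:
  • 4: tracked with zero error.
  • t: e_ss = 1/K_v with K_v=25/8448 → 337.92.
Total e_ss = 337.92.

337.92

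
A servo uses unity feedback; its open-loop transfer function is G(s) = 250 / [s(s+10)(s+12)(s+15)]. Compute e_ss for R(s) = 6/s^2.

43.2

One free integrator in G(s): this is a type 1 system.
K_v = lim_{s→0} s·G(s) = 250 / (10·12·15) = 5/36.
e_ss = 6/K_v = 6/(5/36) = 43.2.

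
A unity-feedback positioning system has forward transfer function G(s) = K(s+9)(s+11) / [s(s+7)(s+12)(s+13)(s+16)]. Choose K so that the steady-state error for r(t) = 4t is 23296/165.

5

System type = 1 (one pole at s=0).
K_v = lim_{s→0} s·G(s) = K·9·11 / (7·12·13·16) = (33/5824)·K.
e_ss = 4/K_v = 23296/165 ⇒ K_v = 165/5824 ⇒ K = (165/5824)/(33/5824) = 5.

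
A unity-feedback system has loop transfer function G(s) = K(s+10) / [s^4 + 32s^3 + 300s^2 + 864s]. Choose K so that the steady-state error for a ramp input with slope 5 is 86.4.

5

Factoring s from the denominator leaves a polynomial with constant term 864, so the system is type 1.
K_v = lim_{s→0} s·G(s) = K·10 / 864 = (5/432)·K.
e_ss = 5/K_v = 86.4 ⇒ K_v = 25/432 ⇒ K = (25/432)/(5/432) = 5.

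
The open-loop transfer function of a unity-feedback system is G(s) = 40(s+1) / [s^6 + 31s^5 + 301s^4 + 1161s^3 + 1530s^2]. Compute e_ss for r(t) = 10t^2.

The denominator has no term below 1530s^2 — 2 poles at s=0, type 2.
K_a = lim_{s→0} s^2·G(s) = 40·1 / 1530 = 4/153.
r(t) = 10t^2 gives R(s) = 20/s^3.
e_ss = 20/K_a = 20/(4/153) = 765.

765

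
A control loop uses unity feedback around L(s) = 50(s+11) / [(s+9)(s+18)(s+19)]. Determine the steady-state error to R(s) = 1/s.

1539/1814

No free integrators in L(s): this is a type 0 system.
K_p = lim_{s→0} L(s) = 50·11 / (9·18·19) = 275/1539.
e_ss = 1/(1 + K_p) = 1/(1814/1539) = 1539/1814.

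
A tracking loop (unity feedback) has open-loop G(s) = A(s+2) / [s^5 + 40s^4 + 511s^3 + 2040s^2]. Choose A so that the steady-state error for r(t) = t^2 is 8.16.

250

Factoring s^2 from the denominator leaves a polynomial with constant term 2040, so the system is type 2.
K_a = lim_{s→0} s^2·G(s) = A·2 / 2040 = (1/1020)·A.
e_ss = 2/K_a = 8.16 ⇒ K_a = 25/102 ⇒ A = (25/102)/(1/1020) = 250.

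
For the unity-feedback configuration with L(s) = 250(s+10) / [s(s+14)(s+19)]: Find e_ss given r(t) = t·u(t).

0.1064

One free integrator in L(s): this is a type 1 system.
K_v = lim_{s→0} s·L(s) = 250·10 / (14·19) = 1250/133.
e_ss = 1/K_v = 1/(1250/133) = 0.1064.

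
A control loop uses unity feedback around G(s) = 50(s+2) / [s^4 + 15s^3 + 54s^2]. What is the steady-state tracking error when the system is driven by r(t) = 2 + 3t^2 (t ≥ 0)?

3.24

Factoring s^2 from the denominator leaves a polynomial with constant term 54, so the system is type 2. By superposition:
  • 2: tracked with zero error.
  • 3t^2: e_ss = 6/K_a with K_a=50/27 → 3.24.
Total e_ss = 3.24.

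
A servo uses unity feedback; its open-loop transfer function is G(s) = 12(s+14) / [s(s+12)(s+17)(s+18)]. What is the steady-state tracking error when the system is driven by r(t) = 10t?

The open loop has one pole at the origin → type 1 system.
K_v = lim_{s→0} s·G(s) = 12·14 / (12·17·18) = 7/153.
e_ss = 10/K_v = 10/(7/153) = 1530/7.

1530/7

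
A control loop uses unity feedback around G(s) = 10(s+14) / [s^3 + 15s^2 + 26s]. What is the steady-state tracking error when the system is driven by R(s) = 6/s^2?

39/35

Factoring s from the denominator leaves a polynomial with constant term 26, so the system is type 1.
K_v = lim_{s→0} s·G(s) = 10·14 / 26 = 70/13.
e_ss = 6/K_v = 6/(70/13) = 39/35.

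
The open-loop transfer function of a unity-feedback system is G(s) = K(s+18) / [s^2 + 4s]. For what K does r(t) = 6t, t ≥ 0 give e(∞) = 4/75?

25

The denominator has no term below 4s — 1 pole at s=0, type 1.
K_v = lim_{s→0} s·G(s) = K·18 / 4 = 4.5·K.
e_ss = 6/K_v = 4/75 ⇒ K_v = 112.5 ⇒ K = 112.5/4.5 = 25.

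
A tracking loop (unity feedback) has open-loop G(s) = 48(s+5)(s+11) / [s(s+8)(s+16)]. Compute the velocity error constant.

System type = 1 (one pole at s=0).
K_v = lim_{s→0} s·G(s) = 48·5·11 / (8·16) = 20.625.

20.625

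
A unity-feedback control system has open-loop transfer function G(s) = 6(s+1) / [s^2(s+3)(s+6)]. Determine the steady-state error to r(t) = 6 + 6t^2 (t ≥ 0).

36

G(s) has two factors of s in the denominator, so the system is type 2. Taking each input component in turn:
  • 6: tracked with zero error.
  • 6t^2: e_ss = 12/K_a with K_a=1/3 → 36.
Total e_ss = 36.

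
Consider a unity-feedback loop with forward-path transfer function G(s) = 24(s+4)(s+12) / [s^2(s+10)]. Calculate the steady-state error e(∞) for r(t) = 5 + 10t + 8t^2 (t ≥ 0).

5/36

Two free integrators in G(s): this is a type 2 system. By superposition:
  • 5: tracked with zero error.
  • 10t: tracked with zero error.
  • 8t^2: e_ss = 16/K_a with K_a=115.2 → 5/36.
Total e_ss = 5/36.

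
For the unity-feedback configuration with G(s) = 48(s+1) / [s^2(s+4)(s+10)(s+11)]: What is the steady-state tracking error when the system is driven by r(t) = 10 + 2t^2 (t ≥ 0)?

110/3

The open loop has two poles at the origin → type 2 system. By superposition:
  • 10: tracked with zero error.
  • 2t^2: e_ss = 4/K_a with K_a=6/55 → 110/3.
Total e_ss = 110/3.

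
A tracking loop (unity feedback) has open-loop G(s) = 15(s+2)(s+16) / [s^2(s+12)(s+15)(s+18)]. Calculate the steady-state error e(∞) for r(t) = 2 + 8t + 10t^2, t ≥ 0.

135

G(s) has two factors of s in the denominator, so the system is type 2. Treating each term separately:
  • 2: tracked with zero error.
  • 8t: tracked with zero error.
  • 10t^2: e_ss = 20/K_a with K_a=4/27 → 135.
Total e_ss = 135.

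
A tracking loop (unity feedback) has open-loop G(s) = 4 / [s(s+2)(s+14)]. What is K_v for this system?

G(s) has one factor of s in the denominator, so the system is type 1.
K_v = lim_{s→0} s·G(s) = 4 / (2·14) = 1/7.

1/7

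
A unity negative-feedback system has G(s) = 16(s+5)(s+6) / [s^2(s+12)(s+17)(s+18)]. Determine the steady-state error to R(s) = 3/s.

0

The open loop has two poles at the origin → type 2 system.
A type-2 system has K_p = ∞, so it tracks a step input with zero steady-state error.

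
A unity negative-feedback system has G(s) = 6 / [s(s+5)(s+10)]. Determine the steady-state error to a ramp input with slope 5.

125/3

The open loop has one pole at the origin → type 1 system.
K_v = lim_{s→0} s·G(s) = 6 / (5·10) = 0.12.
e_ss = 5/K_v = 5/0.12 = 125/3.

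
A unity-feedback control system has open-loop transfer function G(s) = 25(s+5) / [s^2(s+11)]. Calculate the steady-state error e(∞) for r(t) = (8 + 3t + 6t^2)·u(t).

1.056

G(s) has two factors of s in the denominator, so the system is type 2. Treating each term separately:
  • 8: tracked with zero error.
  • 3t: tracked with zero error.
  • 6t^2: e_ss = 12/K_a with K_a=125/11 → 1.056.
Total e_ss = 1.056.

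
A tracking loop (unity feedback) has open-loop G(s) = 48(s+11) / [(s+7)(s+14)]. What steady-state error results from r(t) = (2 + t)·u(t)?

infinity

The open loop has no poles at the origin → type 0 system. Treating each term separately:
  • 2: e_ss = 2/(1+K_p) with K_p=264/49 → 98/313.
  • t: a type-0 system cannot track it, e_ss → ∞.
The unbounded component dominates.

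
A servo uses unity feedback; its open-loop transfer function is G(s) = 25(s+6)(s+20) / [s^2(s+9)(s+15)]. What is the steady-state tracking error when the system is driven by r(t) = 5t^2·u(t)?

G(s) has two factors of s in the denominator, so the system is type 2.
K_a = lim_{s→0} s^2·G(s) = 25·6·20 / (9·15) = 200/9.
r(t) = 5t^2 gives R(s) = 10/s^3.
e_ss = 10/K_a = 10/(200/9) = 0.45.

0.45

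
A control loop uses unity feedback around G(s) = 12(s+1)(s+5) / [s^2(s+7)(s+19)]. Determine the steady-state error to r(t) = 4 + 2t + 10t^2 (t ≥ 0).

133/3

The open loop has two poles at the origin → type 2 system. By superposition:
  • 4: tracked with zero error.
  • 2t: tracked with zero error.
  • 10t^2: e_ss = 20/K_a with K_a=60/133 → 133/3.
Total e_ss = 133/3.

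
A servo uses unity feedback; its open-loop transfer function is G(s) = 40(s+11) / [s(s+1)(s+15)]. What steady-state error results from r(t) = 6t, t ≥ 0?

9/44

System type = 1 (one pole at s=0).
K_v = lim_{s→0} s·G(s) = 40·11 / (1·15) = 88/3.
e_ss = 6/K_v = 6/(88/3) = 9/44.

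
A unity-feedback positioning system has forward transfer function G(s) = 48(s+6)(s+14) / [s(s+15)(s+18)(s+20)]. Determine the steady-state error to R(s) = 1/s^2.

75/56

The open loop has one pole at the origin → type 1 system.
K_v = lim_{s→0} s·G(s) = 48·6·14 / (15·18·20) = 56/75.
e_ss = 1/K_v = 1/(56/75) = 75/56.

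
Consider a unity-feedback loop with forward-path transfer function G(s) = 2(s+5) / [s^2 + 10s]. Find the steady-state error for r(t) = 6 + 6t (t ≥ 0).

6

Factoring s from the denominator leaves a polynomial with constant term 10, so the system is type 1. By superposition:
  • 6: tracked with zero error.
  • 6t: e_ss = 6/K_v with K_v=1 → 6.
Total e_ss = 6.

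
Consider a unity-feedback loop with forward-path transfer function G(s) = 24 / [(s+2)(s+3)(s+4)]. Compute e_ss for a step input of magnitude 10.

5

G(s) has no factors of s in the denominator, so the system is type 0.
K_p = lim_{s→0} G(s) = 24 / (2·3·4) = 1.
e_ss = 10/(1 + K_p) = 10/2 = 5.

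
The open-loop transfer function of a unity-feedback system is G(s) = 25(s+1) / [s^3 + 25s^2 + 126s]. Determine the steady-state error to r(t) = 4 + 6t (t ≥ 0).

Factoring s from the denominator leaves a polynomial with constant term 126, so the system is type 1. By superposition:
  • 4: tracked with zero error.
  • 6t: e_ss = 6/K_v with K_v=25/126 → 30.24.
Total e_ss = 30.24.

30.24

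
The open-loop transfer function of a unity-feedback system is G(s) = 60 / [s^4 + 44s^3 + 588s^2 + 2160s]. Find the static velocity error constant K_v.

Lowest-order denominator term is 2160s, so the open loop has 1 pole at the origin → type 1 system.
K_v = lim_{s→0} s·G(s) = 60 / 2160 = 1/36.

1/36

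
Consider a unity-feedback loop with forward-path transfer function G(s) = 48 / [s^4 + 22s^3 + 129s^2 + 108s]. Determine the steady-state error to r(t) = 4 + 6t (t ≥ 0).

The denominator has no term below 108s — 1 pole at s=0, type 1. By superposition:
  • 4: tracked with zero error.
  • 6t: e_ss = 6/K_v with K_v=4/9 → 13.5.
Total e_ss = 13.5.

13.5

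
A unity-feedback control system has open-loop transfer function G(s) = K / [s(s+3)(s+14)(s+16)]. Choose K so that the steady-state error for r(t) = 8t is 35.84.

150

One free integrator in G(s): this is a type 1 system.
K_v = lim_{s→0} s·G(s) = K / (3·14·16) = (1/672)·K.
e_ss = 8/K_v = 35.84 ⇒ K_v = 25/112 ⇒ K = (25/112)/(1/672) = 150.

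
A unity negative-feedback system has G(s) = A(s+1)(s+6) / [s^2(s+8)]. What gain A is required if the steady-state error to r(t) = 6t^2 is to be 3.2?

5

System type = 2 (two poles at s=0).
K_a = lim_{s→0} s^2·G(s) = A·1·6 / (8) = 0.75·A.
e_ss = 12/K_a = 3.2 ⇒ K_a = 3.75 ⇒ A = 3.75/0.75 = 5.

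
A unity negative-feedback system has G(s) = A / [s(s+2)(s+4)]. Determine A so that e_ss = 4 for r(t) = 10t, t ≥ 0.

G(s) has one factor of s in the denominator, so the system is type 1.
K_v = lim_{s→0} s·G(s) = A / (2·4) = 0.125·A.
e_ss = 10/K_v = 4 ⇒ K_v = 2.5 ⇒ A = 2.5/0.125 = 20.

20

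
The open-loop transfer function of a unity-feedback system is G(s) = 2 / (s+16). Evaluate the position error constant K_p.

No free integrators in G(s): this is a type 0 system.
K_p = lim_{s→0} G(s) = 2 / (16) = 0.125.

0.125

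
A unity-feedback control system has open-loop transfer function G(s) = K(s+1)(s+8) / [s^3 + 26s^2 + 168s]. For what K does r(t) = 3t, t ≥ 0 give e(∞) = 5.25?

12

Lowest-order denominator term is 168s, so the open loop has 1 pole at the origin → type 1 system.
K_v = lim_{s→0} s·G(s) = K·1·8 / 168 = (1/21)·K.
e_ss = 3/K_v = 5.25 ⇒ K_v = 4/7 ⇒ K = (4/7)/(1/21) = 12.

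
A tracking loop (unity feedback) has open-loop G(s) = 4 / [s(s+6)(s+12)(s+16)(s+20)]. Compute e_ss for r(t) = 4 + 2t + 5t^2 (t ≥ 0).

infinity

G(s) has one factor of s in the denominator, so the system is type 1. Treating each term separately:
  • 4: tracked with zero error.
  • 2t: e_ss = 2/K_v with K_v=1/5760 → 11520.
  • 5t^2: a type-1 system cannot track it, e_ss → ∞.
The unbounded component dominates.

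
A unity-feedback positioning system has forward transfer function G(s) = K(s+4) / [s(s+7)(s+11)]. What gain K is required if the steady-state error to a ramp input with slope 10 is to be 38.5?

The open loop has one pole at the origin → type 1 system.
K_v = lim_{s→0} s·G(s) = K·4 / (7·11) = (4/77)·K.
e_ss = 10/K_v = 38.5 ⇒ K_v = 20/77 ⇒ K = (20/77)/(4/77) = 5.

5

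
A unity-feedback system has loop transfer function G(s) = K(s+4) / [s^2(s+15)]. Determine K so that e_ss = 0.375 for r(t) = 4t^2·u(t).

80

G(s) has two factors of s in the denominator, so the system is type 2.
K_a = lim_{s→0} s^2·G(s) = K·4 / (15) = (4/15)·K.
e_ss = 8/K_a = 0.375 ⇒ K_a = 64/3 ⇒ K = (64/3)/(4/15) = 80.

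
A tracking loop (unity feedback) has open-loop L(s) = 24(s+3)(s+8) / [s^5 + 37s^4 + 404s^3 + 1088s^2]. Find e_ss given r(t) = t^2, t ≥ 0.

Lowest-order denominator term is 1088s^2, so the open loop has 2 poles at the origin → type 2 system.
K_a = lim_{s→0} s^2·L(s) = 24·3·8 / 1088 = 9/17.
r(t) = t^2 gives R(s) = 2/s^3.
e_ss = 2/K_a = 2/(9/17) = 34/9.

34/9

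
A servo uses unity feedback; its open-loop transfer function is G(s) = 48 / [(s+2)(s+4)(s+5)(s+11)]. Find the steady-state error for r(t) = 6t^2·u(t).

No free integrators in G(s): this is a type 0 system.
K_a = lim_{s→0} s^2·G(s) = 0; the steady-state error to this parabolic input grows without bound.

infinity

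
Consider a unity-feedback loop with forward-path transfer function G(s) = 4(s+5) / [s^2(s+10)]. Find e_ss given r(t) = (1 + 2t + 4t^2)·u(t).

G(s) has two factors of s in the denominator, so the system is type 2. Taking each input component in turn:
  • 1: tracked with zero error.
  • 2t: tracked with zero error.
  • 4t^2: e_ss = 8/K_a with K_a=2 → 4.
Total e_ss = 4.

4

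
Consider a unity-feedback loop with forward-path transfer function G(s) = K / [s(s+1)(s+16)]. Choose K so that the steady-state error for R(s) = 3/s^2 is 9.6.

5

System type = 1 (one pole at s=0).
K_v = lim_{s→0} s·G(s) = K / (1·16) = 0.0625·K.
e_ss = 3/K_v = 9.6 ⇒ K_v = 0.3125 ⇒ K = 0.3125/0.0625 = 5.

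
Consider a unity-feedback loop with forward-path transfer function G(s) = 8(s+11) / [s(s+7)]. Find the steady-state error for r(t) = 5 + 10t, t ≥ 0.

System type = 1 (one pole at s=0). By superposition:
  • 5: tracked with zero error.
  • 10t: e_ss = 10/K_v with K_v=88/7 → 35/44.
Total e_ss = 35/44.

35/44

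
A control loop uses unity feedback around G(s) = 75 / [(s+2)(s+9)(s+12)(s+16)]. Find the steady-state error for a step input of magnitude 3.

3456/1177

System type = 0 (no poles at s=0).
K_p = lim_{s→0} G(s) = 75 / (2·9·12·16) = 25/1152.
e_ss = 3/(1 + K_p) = 3/(1177/1152) = 3456/1177.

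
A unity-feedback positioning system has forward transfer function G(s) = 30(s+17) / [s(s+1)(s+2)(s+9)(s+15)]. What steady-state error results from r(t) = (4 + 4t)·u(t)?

System type = 1 (one pole at s=0). By superposition:
  • 4: tracked with zero error.
  • 4t: e_ss = 4/K_v with K_v=17/9 → 36/17.
Total e_ss = 36/17.

36/17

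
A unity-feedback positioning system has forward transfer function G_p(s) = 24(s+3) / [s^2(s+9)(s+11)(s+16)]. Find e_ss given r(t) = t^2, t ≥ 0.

System type = 2 (two poles at s=0).
K_a = lim_{s→0} s^2·G_p(s) = 24·3 / (9·11·16) = 1/22.
r(t) = t^2 gives R(s) = 2/s^3.
e_ss = 2/K_a = 2/(1/22) = 44.

44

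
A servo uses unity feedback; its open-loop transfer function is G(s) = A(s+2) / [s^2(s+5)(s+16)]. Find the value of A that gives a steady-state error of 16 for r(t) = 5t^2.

The open loop has two poles at the origin → type 2 system.
K_a = lim_{s→0} s^2·G(s) = A·2 / (5·16) = 0.025·A.
e_ss = 10/K_a = 16 ⇒ K_a = 0.625 ⇒ A = 0.625/0.025 = 25.

25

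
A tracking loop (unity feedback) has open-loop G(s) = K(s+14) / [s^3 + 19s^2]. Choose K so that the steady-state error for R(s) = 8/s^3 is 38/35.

The denominator has no term below 19s^2 — 2 poles at s=0, type 2.
K_a = lim_{s→0} s^2·G(s) = K·14 / 19 = (14/19)·K.
e_ss = 8/K_a = 38/35 ⇒ K_a = 140/19 ⇒ K = (140/19)/(14/19) = 10.

10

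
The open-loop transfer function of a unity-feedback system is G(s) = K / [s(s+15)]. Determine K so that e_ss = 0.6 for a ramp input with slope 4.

The open loop has one pole at the origin → type 1 system.
K_v = lim_{s→0} s·G(s) = K / (15) = (1/15)·K.
e_ss = 4/K_v = 0.6 ⇒ K_v = 20/3 ⇒ K = (20/3)/(1/15) = 100.

100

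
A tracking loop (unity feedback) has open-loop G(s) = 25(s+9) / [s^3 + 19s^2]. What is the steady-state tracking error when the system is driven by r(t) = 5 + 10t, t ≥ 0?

0

Lowest-order denominator term is 19s^2, so the open loop has 2 poles at the origin → type 2 system. Treating each term separately:
  • 5: tracked with zero error.
  • 10t: tracked with zero error.
Total e_ss = 0.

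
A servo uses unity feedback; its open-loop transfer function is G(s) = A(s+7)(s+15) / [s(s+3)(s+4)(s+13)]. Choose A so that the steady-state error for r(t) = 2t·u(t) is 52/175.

G(s) has one factor of s in the denominator, so the system is type 1.
K_v = lim_{s→0} s·G(s) = A·7·15 / (3·4·13) = (35/52)·A.
e_ss = 2/K_v = 52/175 ⇒ K_v = 175/26 ⇒ A = (175/26)/(35/52) = 10.

10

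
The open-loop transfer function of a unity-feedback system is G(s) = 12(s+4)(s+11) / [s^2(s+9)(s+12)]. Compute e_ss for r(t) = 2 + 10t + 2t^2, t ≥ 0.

The open loop has two poles at the origin → type 2 system. Treating each term separately:
  • 2: tracked with zero error.
  • 10t: tracked with zero error.
  • 2t^2: e_ss = 4/K_a with K_a=44/9 → 9/11.
Total e_ss = 9/11.

9/11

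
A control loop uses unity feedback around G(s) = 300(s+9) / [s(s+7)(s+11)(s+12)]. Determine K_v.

System type = 1 (one pole at s=0).
K_v = lim_{s→0} s·G(s) = 300·9 / (7·11·12) = 225/77.

225/77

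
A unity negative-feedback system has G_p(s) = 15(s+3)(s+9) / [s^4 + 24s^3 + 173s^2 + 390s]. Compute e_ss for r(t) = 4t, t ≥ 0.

The denominator has no term below 390s — 1 pole at s=0, type 1.
K_v = lim_{s→0} s·G_p(s) = 15·3·9 / 390 = 27/26.
e_ss = 4/K_v = 4/(27/26) = 104/27.

104/27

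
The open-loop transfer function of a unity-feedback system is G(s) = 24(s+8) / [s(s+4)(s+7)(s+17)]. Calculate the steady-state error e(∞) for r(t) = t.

G(s) has one factor of s in the denominator, so the system is type 1.
K_v = lim_{s→0} s·G(s) = 24·8 / (4·7·17) = 48/119.
e_ss = 1/K_v = 1/(48/119) = 119/48.

119/48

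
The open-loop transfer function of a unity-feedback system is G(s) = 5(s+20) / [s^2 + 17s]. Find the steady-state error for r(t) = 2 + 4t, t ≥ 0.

0.68

The denominator has no term below 17s — 1 pole at s=0, type 1. Taking each input component in turn:
  • 2: tracked with zero error.
  • 4t: e_ss = 4/K_v with K_v=100/17 → 0.68.
Total e_ss = 0.68.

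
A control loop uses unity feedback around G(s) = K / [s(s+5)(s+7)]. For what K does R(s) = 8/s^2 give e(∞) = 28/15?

150

G(s) has one factor of s in the denominator, so the system is type 1.
K_v = lim_{s→0} s·G(s) = K / (5·7) = (1/35)·K.
e_ss = 8/K_v = 28/15 ⇒ K_v = 30/7 ⇒ K = (30/7)/(1/35) = 150.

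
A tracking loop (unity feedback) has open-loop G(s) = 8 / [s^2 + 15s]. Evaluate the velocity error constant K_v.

8/15

Factoring s from the denominator leaves a polynomial with constant term 15, so the system is type 1.
K_v = lim_{s→0} s·G(s) = 8 / 15 = 8/15.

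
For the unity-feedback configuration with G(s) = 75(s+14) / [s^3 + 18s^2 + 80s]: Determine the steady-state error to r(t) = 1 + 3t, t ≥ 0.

8/35

Factoring s from the denominator leaves a polynomial with constant term 80, so the system is type 1. Treating each term separately:
  • 1: tracked with zero error.
  • 3t: e_ss = 3/K_v with K_v=13.125 → 8/35.
Total e_ss = 8/35.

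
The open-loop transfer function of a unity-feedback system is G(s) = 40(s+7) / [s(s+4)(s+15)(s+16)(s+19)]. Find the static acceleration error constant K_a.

0

The open loop has one pole at the origin → type 1 system.
K_a = lim_{s→0} s^2·G(s) = 0 (the extra factor of s kills the finite limit).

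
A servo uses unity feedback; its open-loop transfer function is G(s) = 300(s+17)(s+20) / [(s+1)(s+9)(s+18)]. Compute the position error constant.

17000/27

System type = 0 (no poles at s=0).
K_p = lim_{s→0} G(s) = 300·17·20 / (1·9·18) = 17000/27.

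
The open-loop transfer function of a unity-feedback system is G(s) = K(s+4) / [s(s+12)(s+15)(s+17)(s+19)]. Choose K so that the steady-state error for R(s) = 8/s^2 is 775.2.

150

System type = 1 (one pole at s=0).
K_v = lim_{s→0} s·G(s) = K·4 / (12·15·17·19) = (1/14535)·K.
e_ss = 8/K_v = 775.2 ⇒ K_v = 10/969 ⇒ K = (10/969)/(1/14535) = 150.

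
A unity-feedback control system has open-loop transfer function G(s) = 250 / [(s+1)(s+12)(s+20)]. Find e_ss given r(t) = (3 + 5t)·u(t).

infinity

The open loop has no poles at the origin → type 0 system. Treating each term separately:
  • 3: e_ss = 3/(1+K_p) with K_p=25/24 → 72/49.
  • 5t: a type-0 system cannot track it, e_ss → ∞.
The unbounded component dominates.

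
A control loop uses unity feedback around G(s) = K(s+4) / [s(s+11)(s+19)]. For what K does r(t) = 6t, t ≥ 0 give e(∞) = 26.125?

The open loop has one pole at the origin → type 1 system.
K_v = lim_{s→0} s·G(s) = K·4 / (11·19) = (4/209)·K.
e_ss = 6/K_v = 26.125 ⇒ K_v = 48/209 ⇒ K = (48/209)/(4/209) = 12.

12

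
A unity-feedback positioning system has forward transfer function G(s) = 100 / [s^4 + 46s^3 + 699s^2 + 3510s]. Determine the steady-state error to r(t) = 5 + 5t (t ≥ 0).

175.5

Lowest-order denominator term is 3510s, so the open loop has 1 pole at the origin → type 1 system. By superposition:
  • 5: tracked with zero error.
  • 5t: e_ss = 5/K_v with K_v=10/351 → 175.5.
Total e_ss = 175.5.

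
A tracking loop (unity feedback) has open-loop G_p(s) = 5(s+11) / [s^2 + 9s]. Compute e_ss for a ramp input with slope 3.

Factoring s from the denominator leaves a polynomial with constant term 9, so the system is type 1.
K_v = lim_{s→0} s·G_p(s) = 5·11 / 9 = 55/9.
e_ss = 3/K_v = 3/(55/9) = 27/55.

27/55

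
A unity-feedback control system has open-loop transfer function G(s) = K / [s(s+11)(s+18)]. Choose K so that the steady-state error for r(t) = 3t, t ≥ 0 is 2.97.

200

System type = 1 (one pole at s=0).
K_v = lim_{s→0} s·G(s) = K / (11·18) = (1/198)·K.
e_ss = 3/K_v = 2.97 ⇒ K_v = 100/99 ⇒ K = (100/99)/(1/198) = 200.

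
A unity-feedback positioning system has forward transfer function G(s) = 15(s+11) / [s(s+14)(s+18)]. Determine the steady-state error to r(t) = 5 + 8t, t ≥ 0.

672/55

The open loop has one pole at the origin → type 1 system. Taking each input component in turn:
  • 5: tracked with zero error.
  • 8t: e_ss = 8/K_v with K_v=55/84 → 672/55.
Total e_ss = 672/55.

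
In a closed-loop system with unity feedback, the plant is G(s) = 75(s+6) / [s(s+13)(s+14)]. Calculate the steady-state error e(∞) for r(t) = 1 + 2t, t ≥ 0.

182/225

One free integrator in G(s): this is a type 1 system. Taking each input component in turn:
  • 1: tracked with zero error.
  • 2t: e_ss = 2/K_v with K_v=225/91 → 182/225.
Total e_ss = 182/225.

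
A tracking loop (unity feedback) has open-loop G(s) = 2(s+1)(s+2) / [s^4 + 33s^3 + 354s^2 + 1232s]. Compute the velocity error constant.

Lowest-order denominator term is 1232s, so the open loop has 1 pole at the origin → type 1 system.
K_v = lim_{s→0} s·G(s) = 2·1·2 / 1232 = 1/308.

1/308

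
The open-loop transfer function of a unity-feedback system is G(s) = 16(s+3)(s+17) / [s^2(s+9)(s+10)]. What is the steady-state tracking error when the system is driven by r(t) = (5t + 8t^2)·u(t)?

30/17

Two free integrators in G(s): this is a type 2 system. Taking each input component in turn:
  • 5t: tracked with zero error.
  • 8t^2: e_ss = 16/K_a with K_a=136/15 → 30/17.
Total e_ss = 30/17.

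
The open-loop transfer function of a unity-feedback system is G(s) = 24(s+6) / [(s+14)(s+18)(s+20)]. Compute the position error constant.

1/35

G(s) has no factors of s in the denominator, so the system is type 0.
K_p = lim_{s→0} G(s) = 24·6 / (14·18·20) = 1/35.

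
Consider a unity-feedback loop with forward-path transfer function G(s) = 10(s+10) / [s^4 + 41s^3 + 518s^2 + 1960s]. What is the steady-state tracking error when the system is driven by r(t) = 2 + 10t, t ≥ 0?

Lowest-order denominator term is 1960s, so the open loop has 1 pole at the origin → type 1 system. Treating each term separately:
  • 2: tracked with zero error.
  • 10t: e_ss = 10/K_v with K_v=5/98 → 196.
Total e_ss = 196.

196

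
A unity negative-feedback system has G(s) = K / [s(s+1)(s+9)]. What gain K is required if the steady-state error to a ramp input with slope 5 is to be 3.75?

G(s) has one factor of s in the denominator, so the system is type 1.
K_v = lim_{s→0} s·G(s) = K / (1·9) = (1/9)·K.
e_ss = 5/K_v = 3.75 ⇒ K_v = 4/3 ⇒ K = (4/3)/(1/9) = 12.

12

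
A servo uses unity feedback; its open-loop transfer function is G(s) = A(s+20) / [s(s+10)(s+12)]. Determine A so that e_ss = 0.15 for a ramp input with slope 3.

120

G(s) has one factor of s in the denominator, so the system is type 1.
K_v = lim_{s→0} s·G(s) = A·20 / (10·12) = (1/6)·A.
e_ss = 3/K_v = 0.15 ⇒ K_v = 20 ⇒ A = 20/(1/6) = 120.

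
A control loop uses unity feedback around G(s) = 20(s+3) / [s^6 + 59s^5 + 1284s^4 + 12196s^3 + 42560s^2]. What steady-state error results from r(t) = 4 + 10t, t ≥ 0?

Factoring s^2 from the denominator leaves a polynomial with constant term 42560, so the system is type 2. By superposition:
  • 4: tracked with zero error.
  • 10t: tracked with zero error.
Total e_ss = 0.

0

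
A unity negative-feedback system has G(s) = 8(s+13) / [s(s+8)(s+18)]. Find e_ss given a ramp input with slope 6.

One free integrator in G(s): this is a type 1 system.
K_v = lim_{s→0} s·G(s) = 8·13 / (8·18) = 13/18.
e_ss = 6/K_v = 6/(13/18) = 108/13.

108/13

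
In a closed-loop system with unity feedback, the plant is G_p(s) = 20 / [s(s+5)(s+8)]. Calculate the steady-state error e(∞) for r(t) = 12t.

One free integrator in G_p(s): this is a type 1 system.
K_v = lim_{s→0} s·G_p(s) = 20 / (5·8) = 0.5.
e_ss = 12/K_v = 12/0.5 = 24.

24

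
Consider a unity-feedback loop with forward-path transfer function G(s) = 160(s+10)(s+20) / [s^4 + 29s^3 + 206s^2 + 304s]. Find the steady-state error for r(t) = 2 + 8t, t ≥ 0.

Lowest-order denominator term is 304s, so the open loop has 1 pole at the origin → type 1 system. Treating each term separately:
  • 2: tracked with zero error.
  • 8t: e_ss = 8/K_v with K_v=2000/19 → 0.076.
Total e_ss = 0.076.

0.076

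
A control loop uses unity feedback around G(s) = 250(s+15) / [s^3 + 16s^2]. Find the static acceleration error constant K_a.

234.375

The denominator has no term below 16s^2 — 2 poles at s=0, type 2.
K_a = lim_{s→0} s^2·G(s) = 250·15 / 16 = 234.375.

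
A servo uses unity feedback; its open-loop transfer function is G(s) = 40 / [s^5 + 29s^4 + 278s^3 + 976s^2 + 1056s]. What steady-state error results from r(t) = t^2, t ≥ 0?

infinity

The denominator has no term below 1056s — 1 pole at s=0, type 1.
For a type-1 system K_a = 0, so e_ss to a parabolic input is unbounded.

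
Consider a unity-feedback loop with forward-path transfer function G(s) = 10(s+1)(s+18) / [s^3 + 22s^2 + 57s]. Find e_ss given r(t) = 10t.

Factoring s from the denominator leaves a polynomial with constant term 57, so the system is type 1.
K_v = lim_{s→0} s·G(s) = 10·1·18 / 57 = 60/19.
e_ss = 10/K_v = 10/(60/19) = 19/6.

19/6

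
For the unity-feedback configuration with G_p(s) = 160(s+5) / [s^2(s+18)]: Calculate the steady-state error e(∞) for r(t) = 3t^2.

0.135

The open loop has two poles at the origin → type 2 system.
K_a = lim_{s→0} s^2·G_p(s) = 160·5 / (18) = 400/9.
r(t) = 3t^2 gives R(s) = 6/s^3.
e_ss = 6/K_a = 6/(400/9) = 0.135.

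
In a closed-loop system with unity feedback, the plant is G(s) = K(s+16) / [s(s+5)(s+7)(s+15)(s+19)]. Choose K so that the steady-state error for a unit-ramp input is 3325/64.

12

System type = 1 (one pole at s=0).
K_v = lim_{s→0} s·G(s) = K·16 / (5·7·15·19) = (16/9975)·K.
e_ss = 1/K_v = 3325/64 ⇒ K_v = 64/3325 ⇒ K = (64/3325)/(16/9975) = 12.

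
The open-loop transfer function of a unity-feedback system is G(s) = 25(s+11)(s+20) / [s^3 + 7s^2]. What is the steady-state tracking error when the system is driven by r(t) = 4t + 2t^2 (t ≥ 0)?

Lowest-order denominator term is 7s^2, so the open loop has 2 poles at the origin → type 2 system. Taking each input component in turn:
  • 4t: tracked with zero error.
  • 2t^2: e_ss = 4/K_a with K_a=5500/7 → 7/1375.
Total e_ss = 7/1375.

7/1375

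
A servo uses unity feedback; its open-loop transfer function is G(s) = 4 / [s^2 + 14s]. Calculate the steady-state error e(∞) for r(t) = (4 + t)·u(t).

Factoring s from the denominator leaves a polynomial with constant term 14, so the system is type 1. Taking each input component in turn:
  • 4: tracked with zero error.
  • t: e_ss = 1/K_v with K_v=2/7 → 3.5.
Total e_ss = 3.5.

3.5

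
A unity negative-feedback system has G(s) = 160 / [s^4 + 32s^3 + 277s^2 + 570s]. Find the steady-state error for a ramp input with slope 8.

Lowest-order denominator term is 570s, so the open loop has 1 pole at the origin → type 1 system.
K_v = lim_{s→0} s·G(s) = 160 / 570 = 16/57.
e_ss = 8/K_v = 8/(16/57) = 28.5.

28.5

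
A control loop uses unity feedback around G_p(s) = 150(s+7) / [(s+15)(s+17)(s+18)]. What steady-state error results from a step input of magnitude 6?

G_p(s) has no factors of s in the denominator, so the system is type 0.
K_p = lim_{s→0} G_p(s) = 150·7 / (15·17·18) = 35/153.
e_ss = 6/(1 + K_p) = 6/(188/153) = 459/94.

459/94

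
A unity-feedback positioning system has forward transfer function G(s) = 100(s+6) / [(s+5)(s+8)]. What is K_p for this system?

15

No free integrators in G(s): this is a type 0 system.
K_p = lim_{s→0} G(s) = 100·6 / (5·8) = 15.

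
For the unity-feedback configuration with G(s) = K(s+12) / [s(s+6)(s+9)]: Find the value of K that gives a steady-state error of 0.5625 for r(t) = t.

The open loop has one pole at the origin → type 1 system.
K_v = lim_{s→0} s·G(s) = K·12 / (6·9) = (2/9)·K.
e_ss = 1/K_v = 0.5625 ⇒ K_v = 16/9 ⇒ K = (16/9)/(2/9) = 8.

8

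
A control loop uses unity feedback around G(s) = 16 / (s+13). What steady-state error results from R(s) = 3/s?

No free integrators in G(s): this is a type 0 system.
K_p = lim_{s→0} G(s) = 16 / (13) = 16/13.
e_ss = 3/(1 + K_p) = 3/(29/13) = 39/29.

39/29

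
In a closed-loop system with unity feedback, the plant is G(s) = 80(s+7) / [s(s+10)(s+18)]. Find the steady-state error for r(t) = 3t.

27/28

One free integrator in G(s): this is a type 1 system.
K_v = lim_{s→0} s·G(s) = 80·7 / (10·18) = 28/9.
e_ss = 3/K_v = 3/(28/9) = 27/28.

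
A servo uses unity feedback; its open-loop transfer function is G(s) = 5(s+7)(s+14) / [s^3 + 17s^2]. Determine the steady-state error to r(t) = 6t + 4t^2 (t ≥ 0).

68/245

Factoring s^2 from the denominator leaves a polynomial with constant term 17, so the system is type 2. Treating each term separately:
  • 6t: tracked with zero error.
  • 4t^2: e_ss = 8/K_a with K_a=490/17 → 68/245.
Total e_ss = 68/245.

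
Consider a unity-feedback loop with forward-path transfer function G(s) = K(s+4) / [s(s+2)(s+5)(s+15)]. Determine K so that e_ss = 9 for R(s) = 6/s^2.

25

The open loop has one pole at the origin → type 1 system.
K_v = lim_{s→0} s·G(s) = K·4 / (2·5·15) = (2/75)·K.
e_ss = 6/K_v = 9 ⇒ K_v = 2/3 ⇒ K = (2/3)/(2/75) = 25.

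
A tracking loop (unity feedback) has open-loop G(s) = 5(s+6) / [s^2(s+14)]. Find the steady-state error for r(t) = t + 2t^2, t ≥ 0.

System type = 2 (two poles at s=0). Taking each input component in turn:
  • t: tracked with zero error.
  • 2t^2: e_ss = 4/K_a with K_a=15/7 → 28/15.
Total e_ss = 28/15.

28/15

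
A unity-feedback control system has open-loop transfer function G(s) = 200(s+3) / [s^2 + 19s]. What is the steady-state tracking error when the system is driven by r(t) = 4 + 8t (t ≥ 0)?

Factoring s from the denominator leaves a polynomial with constant term 19, so the system is type 1. Treating each term separately:
  • 4: tracked with zero error.
  • 8t: e_ss = 8/K_v with K_v=600/19 → 19/75.
Total e_ss = 19/75.

19/75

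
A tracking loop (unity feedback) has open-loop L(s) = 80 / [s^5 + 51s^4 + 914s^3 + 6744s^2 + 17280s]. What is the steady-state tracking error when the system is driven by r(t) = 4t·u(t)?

864

Lowest-order denominator term is 17280s, so the open loop has 1 pole at the origin → type 1 system.
K_v = lim_{s→0} s·L(s) = 80 / 17280 = 1/216.
e_ss = 4/K_v = 4/(1/216) = 864.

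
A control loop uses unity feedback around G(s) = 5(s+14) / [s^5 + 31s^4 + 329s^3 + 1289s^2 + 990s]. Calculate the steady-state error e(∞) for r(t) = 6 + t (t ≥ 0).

The denominator has no term below 990s — 1 pole at s=0, type 1. Taking each input component in turn:
  • 6: tracked with zero error.
  • t: e_ss = 1/K_v with K_v=7/99 → 99/7.
Total e_ss = 99/7.

99/7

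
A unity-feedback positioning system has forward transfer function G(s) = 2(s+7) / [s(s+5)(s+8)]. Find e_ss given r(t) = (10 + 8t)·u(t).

160/7

G(s) has one factor of s in the denominator, so the system is type 1. Taking each input component in turn:
  • 10: tracked with zero error.
  • 8t: e_ss = 8/K_v with K_v=0.35 → 160/7.
Total e_ss = 160/7.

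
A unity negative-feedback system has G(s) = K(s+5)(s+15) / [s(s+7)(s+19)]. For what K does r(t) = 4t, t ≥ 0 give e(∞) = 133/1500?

One free integrator in G(s): this is a type 1 system.
K_v = lim_{s→0} s·G(s) = K·5·15 / (7·19) = (75/133)·K.
e_ss = 4/K_v = 133/1500 ⇒ K_v = 6000/133 ⇒ K = (6000/133)/(75/133) = 80.

80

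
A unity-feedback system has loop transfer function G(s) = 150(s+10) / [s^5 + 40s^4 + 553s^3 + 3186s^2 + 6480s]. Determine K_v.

25/108

Lowest-order denominator term is 6480s, so the open loop has 1 pole at the origin → type 1 system.
K_v = lim_{s→0} s·G(s) = 150·10 / 6480 = 25/108.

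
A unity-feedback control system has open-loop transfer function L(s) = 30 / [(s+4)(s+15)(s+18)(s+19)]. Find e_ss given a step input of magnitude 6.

System type = 0 (no poles at s=0).
K_p = lim_{s→0} L(s) = 30 / (4·15·18·19) = 1/684.
e_ss = 6/(1 + K_p) = 6/(685/684) = 4104/685.

4104/685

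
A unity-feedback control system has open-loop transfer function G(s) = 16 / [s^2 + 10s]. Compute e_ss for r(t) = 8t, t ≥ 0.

Factoring s from the denominator leaves a polynomial with constant term 10, so the system is type 1.
K_v = lim_{s→0} s·G(s) = 16 / 10 = 1.6.
e_ss = 8/K_v = 8/1.6 = 5.

5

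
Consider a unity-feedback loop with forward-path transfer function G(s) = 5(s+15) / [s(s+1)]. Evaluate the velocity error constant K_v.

One free integrator in G(s): this is a type 1 system.
K_v = lim_{s→0} s·G(s) = 5·15 / (1) = 75.

75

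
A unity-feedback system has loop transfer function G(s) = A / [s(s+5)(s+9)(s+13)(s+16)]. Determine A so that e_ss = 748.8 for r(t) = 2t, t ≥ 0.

One free integrator in G(s): this is a type 1 system.
K_v = lim_{s→0} s·G(s) = A / (5·9·13·16) = (1/9360)·A.
e_ss = 2/K_v = 748.8 ⇒ K_v = 5/1872 ⇒ A = (5/1872)/(1/9360) = 25.

25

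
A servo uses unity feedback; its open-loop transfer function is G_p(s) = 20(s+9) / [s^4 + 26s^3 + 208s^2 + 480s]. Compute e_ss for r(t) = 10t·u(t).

Lowest-order denominator term is 480s, so the open loop has 1 pole at the origin → type 1 system.
K_v = lim_{s→0} s·G_p(s) = 20·9 / 480 = 0.375.
e_ss = 10/K_v = 10/0.375 = 80/3.

80/3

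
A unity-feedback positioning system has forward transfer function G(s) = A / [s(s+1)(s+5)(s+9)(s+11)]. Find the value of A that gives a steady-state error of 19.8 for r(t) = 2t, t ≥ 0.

50

G(s) has one factor of s in the denominator, so the system is type 1.
K_v = lim_{s→0} s·G(s) = A / (1·5·9·11) = (1/495)·A.
e_ss = 2/K_v = 19.8 ⇒ K_v = 10/99 ⇒ A = (10/99)/(1/495) = 50.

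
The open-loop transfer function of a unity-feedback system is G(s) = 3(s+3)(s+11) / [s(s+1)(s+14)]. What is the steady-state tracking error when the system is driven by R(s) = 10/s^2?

140/99

The open loop has one pole at the origin → type 1 system.
K_v = lim_{s→0} s·G(s) = 3·3·11 / (1·14) = 99/14.
e_ss = 10/K_v = 10/(99/14) = 140/99.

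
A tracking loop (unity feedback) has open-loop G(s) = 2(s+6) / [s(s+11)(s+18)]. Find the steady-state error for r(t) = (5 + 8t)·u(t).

132

G(s) has one factor of s in the denominator, so the system is type 1. Treating each term separately:
  • 5: tracked with zero error.
  • 8t: e_ss = 8/K_v with K_v=2/33 → 132.
Total e_ss = 132.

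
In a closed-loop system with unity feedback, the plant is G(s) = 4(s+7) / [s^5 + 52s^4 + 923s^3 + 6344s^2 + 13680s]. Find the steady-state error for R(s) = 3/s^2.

Lowest-order denominator term is 13680s, so the open loop has 1 pole at the origin → type 1 system.
K_v = lim_{s→0} s·G(s) = 4·7 / 13680 = 7/3420.
e_ss = 3/K_v = 3/(7/3420) = 10260/7.

10260/7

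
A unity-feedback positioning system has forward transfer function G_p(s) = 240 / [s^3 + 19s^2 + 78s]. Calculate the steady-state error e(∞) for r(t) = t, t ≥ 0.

0.325

The denominator has no term below 78s — 1 pole at s=0, type 1.
K_v = lim_{s→0} s·G_p(s) = 240 / 78 = 40/13.
e_ss = 1/K_v = 1/(40/13) = 0.325.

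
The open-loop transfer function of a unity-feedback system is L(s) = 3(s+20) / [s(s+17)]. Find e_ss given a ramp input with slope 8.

34/15

One free integrator in L(s): this is a type 1 system.
K_v = lim_{s→0} s·L(s) = 3·20 / (17) = 60/17.
e_ss = 8/K_v = 8/(60/17) = 34/15.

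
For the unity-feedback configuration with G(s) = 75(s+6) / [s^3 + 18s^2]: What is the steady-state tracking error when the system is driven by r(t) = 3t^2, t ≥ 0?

0.24

Lowest-order denominator term is 18s^2, so the open loop has 2 poles at the origin → type 2 system.
K_a = lim_{s→0} s^2·G(s) = 75·6 / 18 = 25.
r(t) = 3t^2 gives R(s) = 6/s^3.
e_ss = 6/K_a = 6/25 = 0.24.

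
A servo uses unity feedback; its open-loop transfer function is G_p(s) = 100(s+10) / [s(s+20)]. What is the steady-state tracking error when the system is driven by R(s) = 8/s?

0

G_p(s) has one factor of s in the denominator, so the system is type 1.
K_p = ∞ for a type-1 system; e_ss to a step is zero.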